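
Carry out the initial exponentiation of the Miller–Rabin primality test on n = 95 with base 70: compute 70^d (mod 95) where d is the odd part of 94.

n − 1 = 94 = 2^1 · 47, so s = 1 and d = 47.
70^47 mod 95 = 40.

40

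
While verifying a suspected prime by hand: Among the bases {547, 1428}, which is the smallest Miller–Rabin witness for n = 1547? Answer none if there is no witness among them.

n − 1 = 1546 = 2^1 · 773, so s = 1 and d = 773.
Base 547: x_0 = 547^773 mod 1547 = 1093. x_0 ∉ {1, 1546} and s = 1, so 547 is a Miller–Rabin witness and 1547 is composite.
Base 1428: x_0 = 1428^773 mod 1547 = 1190. x_0 ∉ {1, 1546} and s = 1, so 1428 is a Miller–Rabin witness and 1547 is composite.
The smallest witness among the given bases is 547.

547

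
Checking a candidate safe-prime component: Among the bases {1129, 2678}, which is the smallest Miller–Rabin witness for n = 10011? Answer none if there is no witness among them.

none

n − 1 = 10010 = 2^1 · 5005, so s = 1 and d = 5005.
Base 1129: x_0 = 1129^5005 mod 10011 = 1. x_0 = 1, so 1129 is not a witness.
Base 2678: x_0 = 2678^5005 mod 10011 = 10010. x_0 = 10010 ≡ −1, so 2678 is not a witness.
No listed base is a witness for 10011.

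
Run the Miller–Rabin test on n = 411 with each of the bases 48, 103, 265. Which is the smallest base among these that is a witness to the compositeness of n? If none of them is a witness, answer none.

n − 1 = 410 = 2^1 · 205, so s = 1 and d = 205.
Base 48: x_0 = 48^205 mod 411 = 363. x_0 ∉ {1, 410} and s = 1, so 48 is a Miller–Rabin witness and 411 is composite.
Base 103: x_0 = 103^205 mod 411 = 103. x_0 ∉ {1, 410} and s = 1, so 103 is a Miller–Rabin witness and 411 is composite.
Base 265: x_0 = 265^205 mod 411 = 265. x_0 ∉ {1, 410} and s = 1, so 265 is a Miller–Rabin witness and 411 is composite.
The smallest witness among the given bases is 48.

48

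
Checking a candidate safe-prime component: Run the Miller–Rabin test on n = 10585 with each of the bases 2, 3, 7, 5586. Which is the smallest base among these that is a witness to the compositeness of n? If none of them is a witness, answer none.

n − 1 = 10584 = 2^3 · 1323, so s = 3 and d = 1323.
Base 2: x_0 = 2^1323 mod 10585 = 7958. x_0 is neither 1 nor 10584, so continue squaring. x_1 = 7958^2 mod 10585 = 10294. x_2 = 10294^2 mod 10585 = 1. x_2 = 1 but x_1 ≠ ±1, a nontrivial square root of 1 — 2 is a witness and 10585 is composite.
Base 3: x_0 = 3^1323 mod 10585 = 8422. x_0 is neither 1 nor 10584, so continue squaring. x_1 = 8422^2 mod 10585 = 10584. x_1 ≡ −1, so 3 is not a witness.
Base 7: x_0 = 7^1323 mod 10585 = 5453. x_0 is neither 1 nor 10584, so continue squaring. x_1 = 5453^2 mod 10585 = 1944. x_2 = 1944^2 mod 10585 = 291. Reached i = s−1 = 2 without hitting −1: 7 is a Miller–Rabin witness and 10585 is composite.
Base 5586: x_0 = 5586^1323 mod 10585 = 2801. x_0 is neither 1 nor 10584, so continue squaring. x_1 = 2801^2 mod 10585 = 2116. x_2 = 2116^2 mod 10585 = 1. x_2 = 1 but x_1 ≠ ±1, a nontrivial square root of 1 — 5586 is a witness and 10585 is composite.
The smallest witness among the given bases is 2.

2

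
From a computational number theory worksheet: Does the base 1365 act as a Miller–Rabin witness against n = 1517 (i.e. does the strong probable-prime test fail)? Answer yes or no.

n − 1 = 1516 = 2^2 · 379, so s = 2 and d = 379.
By repeated squaring, 1365^379 ≡ 181 (mod 1517).
x_0 = 1365^379 mod 1517 = 181.
x_0 is neither 1 nor 1516, so continue squaring.
x_1 = 181^2 mod 1517 = 904.
Reached i = s−1 = 1 without hitting −1: 1365 is a Miller–Rabin witness and 1517 is composite.

yes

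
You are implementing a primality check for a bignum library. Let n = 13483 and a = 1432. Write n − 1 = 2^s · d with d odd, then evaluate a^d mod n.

2503

n − 1 = 13482 = 2^1 · 6741, so s = 1 and d = 6741.
1432^6741 mod 13483 = 2503.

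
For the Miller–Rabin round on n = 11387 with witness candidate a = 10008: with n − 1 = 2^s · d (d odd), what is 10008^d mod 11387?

n − 1 = 11386 = 2^1 · 5693, so s = 1 and d = 5693.
10008^5693 mod 11387 = 9436.

9436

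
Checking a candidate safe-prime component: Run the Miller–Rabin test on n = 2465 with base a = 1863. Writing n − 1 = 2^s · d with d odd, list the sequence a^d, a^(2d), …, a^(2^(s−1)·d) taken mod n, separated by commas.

n − 1 = 2464 = 2^5 · 77, so s = 5 and d = 77.
x_0 = 1863^77 mod 2465 = 2408.
x_1 = 2408^2 mod 2465 = 784.
x_2 = 784^2 mod 2465 = 871.
x_3 = 871^2 mod 2465 = 1886.
x_4 = 1886^2 mod 2465 = 1.

2408, 784, 871, 1886, 1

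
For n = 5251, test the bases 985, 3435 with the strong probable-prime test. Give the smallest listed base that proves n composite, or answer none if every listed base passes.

985

n − 1 = 5250 = 2^1 · 2625, so s = 1 and d = 2625.
Base 985: x_0 = 985^2625 mod 5251 = 993. x_0 ∉ {1, 5250} and s = 1, so 985 is a Miller–Rabin witness and 5251 is composite.
Base 3435: x_0 = 3435^2625 mod 5251 = 4877. x_0 ∉ {1, 5250} and s = 1, so 3435 is a Miller–Rabin witness and 5251 is composite.
The smallest witness among the given bases is 985.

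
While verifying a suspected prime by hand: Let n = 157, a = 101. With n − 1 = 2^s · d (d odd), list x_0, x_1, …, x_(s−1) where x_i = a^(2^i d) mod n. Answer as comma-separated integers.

n − 1 = 156 = 2^2 · 39, so s = 2 and d = 39.
x_0 = 101^39 mod 157 = 1.
x_1 = 1^2 mod 157 = 1.

1, 1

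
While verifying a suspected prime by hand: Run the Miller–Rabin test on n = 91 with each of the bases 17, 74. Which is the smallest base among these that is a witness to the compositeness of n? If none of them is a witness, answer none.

none

n − 1 = 90 = 2^1 · 45, so s = 1 and d = 45.
Base 17: x_0 = 17^45 mod 91 = 90. x_0 = 90 ≡ −1, so 17 is not a witness.
Base 74: x_0 = 74^45 mod 91 = 1. x_0 = 1, so 74 is not a witness.
No listed base is a witness for 91.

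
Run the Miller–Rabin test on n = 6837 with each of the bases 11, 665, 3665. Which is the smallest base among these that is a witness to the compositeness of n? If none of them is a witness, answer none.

11

n − 1 = 6836 = 2^2 · 1709, so s = 2 and d = 1709.
Base 11: x_0 = 11^1709 mod 6837 = 2720. x_0 is neither 1 nor 6836, so continue squaring. x_1 = 2720^2 mod 6837 = 766. Reached i = s−1 = 1 without hitting −1: 11 is a Miller–Rabin witness and 6837 is composite.
Base 665: x_0 = 665^1709 mod 6837 = 3947. x_0 is neither 1 nor 6836, so continue squaring. x_1 = 3947^2 mod 6837 = 4123. Reached i = s−1 = 1 without hitting −1: 665 is a Miller–Rabin witness and 6837 is composite.
Base 3665: x_0 = 3665^1709 mod 6837 = 1823. x_0 is neither 1 nor 6836, so continue squaring. x_1 = 1823^2 mod 6837 = 547. Reached i = s−1 = 1 without hitting −1: 3665 is a Miller–Rabin witness and 6837 is composite.
The smallest witness among the given bases is 11.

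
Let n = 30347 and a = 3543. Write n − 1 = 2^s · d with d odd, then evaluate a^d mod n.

30346

n − 1 = 30346 = 2^1 · 15173, so s = 1 and d = 15173.
3543^15173 mod 30347 = 30346.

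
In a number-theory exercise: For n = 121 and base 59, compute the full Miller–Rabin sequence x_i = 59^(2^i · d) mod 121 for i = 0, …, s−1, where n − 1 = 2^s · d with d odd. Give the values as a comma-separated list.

100, 78, 34

n − 1 = 120 = 2^3 · 15, so s = 3 and d = 15.
x_0 = 59^15 mod 121 = 100.
x_1 = 100^2 mod 121 = 78.
x_2 = 78^2 mod 121 = 34.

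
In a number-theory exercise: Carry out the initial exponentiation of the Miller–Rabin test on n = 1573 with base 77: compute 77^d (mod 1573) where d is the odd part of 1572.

n − 1 = 1572 = 2^2 · 393, so s = 2 and d = 393.
77^393 mod 1573 = 363.

363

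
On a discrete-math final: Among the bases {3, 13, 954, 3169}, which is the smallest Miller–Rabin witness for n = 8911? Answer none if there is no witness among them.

none

n − 1 = 8910 = 2^1 · 4455, so s = 1 and d = 4455.
Base 3: x_0 = 3^4455 mod 8911 = 8910. x_0 = 8910 ≡ −1, so 3 is not a witness.
Base 13: x_0 = 13^4455 mod 8911 = 8910. x_0 = 8910 ≡ −1, so 13 is not a witness.
Base 954: x_0 = 954^4455 mod 8911 = 1. x_0 = 1, so 954 is not a witness.
Base 3169: x_0 = 3169^4455 mod 8911 = 8910. x_0 = 8910 ≡ −1, so 3169 is not a witness.
No listed base is a witness for 8911.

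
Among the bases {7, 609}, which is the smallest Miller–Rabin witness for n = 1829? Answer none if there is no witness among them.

n − 1 = 1828 = 2^2 · 457, so s = 2 and d = 457.
Base 7: x_0 = 7^457 mod 1829 = 989. x_0 is neither 1 nor 1828, so continue squaring. x_1 = 989^2 mod 1829 = 1435. Reached i = s−1 = 1 without hitting −1: 7 is a Miller–Rabin witness and 1829 is composite.
Base 609: x_0 = 609^457 mod 1829 = 979. x_0 is neither 1 nor 1828, so continue squaring. x_1 = 979^2 mod 1829 = 45. Reached i = s−1 = 1 without hitting −1: 609 is a Miller–Rabin witness and 1829 is composite.
The smallest witness among the given bases is 7.

7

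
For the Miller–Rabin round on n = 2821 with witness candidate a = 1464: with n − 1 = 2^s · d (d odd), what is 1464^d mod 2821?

n − 1 = 2820 = 2^2 · 705, so s = 2 and d = 705.
1464^705 mod 2821 = 1737.

1737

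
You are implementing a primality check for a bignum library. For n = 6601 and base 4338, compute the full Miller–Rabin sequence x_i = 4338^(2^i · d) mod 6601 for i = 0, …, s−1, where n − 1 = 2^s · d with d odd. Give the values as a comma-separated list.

n − 1 = 6600 = 2^3 · 825, so s = 3 and d = 825.
x_0 = 4338^825 mod 6601 = 4829.
x_1 = 4829^2 mod 6601 = 4509.
x_2 = 4509^2 mod 6601 = 1.

4829, 4509, 1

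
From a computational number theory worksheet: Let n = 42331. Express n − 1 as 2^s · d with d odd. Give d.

21165

Halving: 42330 → 21165; 21165 is odd.
So 42330 = 2^1 · 21165.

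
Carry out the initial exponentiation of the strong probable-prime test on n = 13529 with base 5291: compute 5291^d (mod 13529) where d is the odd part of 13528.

12192

n − 1 = 13528 = 2^3 · 1691, so s = 3 and d = 1691.
5291^1691 mod 13529 = 12192.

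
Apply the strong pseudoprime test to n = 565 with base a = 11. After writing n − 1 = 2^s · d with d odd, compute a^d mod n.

441

n − 1 = 564 = 2^2 · 141, so s = 2 and d = 141.
Repeated squaring mod 565: 11^1 ≡ 11, 11^2 ≡ 121, 11^4 ≡ 516, 11^8 ≡ 141, 11^16 ≡ 106, 11^32 ≡ 501, 11^64 ≡ 141, 11^128 ≡ 106.
141 = 128 + 8 + 4 + 1, so 11^141 ≡ 106·141·516·11 ≡ 441 (mod 565).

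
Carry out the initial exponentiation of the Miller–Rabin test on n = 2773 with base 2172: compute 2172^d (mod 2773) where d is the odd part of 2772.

n − 1 = 2772 = 2^2 · 693, so s = 2 and d = 693.
Repeated squaring mod 2773: 2172^1 ≡ 2172, 2172^2 ≡ 711, 2172^4 ≡ 835, 2172^8 ≡ 1202, 2172^16 ≡ 71, 2172^32 ≡ 2268, 2172^64 ≡ 2682, 2172^128 ≡ 2735, 2172^256 ≡ 1444, 2172^512 ≡ 2613.
693 = 512 + 128 + 32 + 16 + 4 + 1, so 2172^693 ≡ 2613·2735·2268·71·835·2172 ≡ 2739 (mod 2773).

2739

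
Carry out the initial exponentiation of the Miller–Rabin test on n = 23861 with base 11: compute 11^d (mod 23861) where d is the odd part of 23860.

4926

n − 1 = 23860 = 2^2 · 5965, so s = 2 and d = 5965.
11^5965 mod 23861 = 4926.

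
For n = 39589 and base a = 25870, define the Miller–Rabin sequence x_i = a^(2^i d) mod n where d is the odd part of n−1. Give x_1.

n − 1 = 39588 = 2^2 · 9897, so s = 2 and d = 9897.
Repeated squaring mod 39589: 25870^1 ≡ 25870, 25870^2 ≡ 4855, 25870^4 ≡ 15570, 25870^8 ≡ 21453, 25870^16 ≡ 9084, 25870^32 ≡ 15580, 25870^64 ≡ 16241, 25870^128 ≡ 28163, 25870^256 ≡ 28543, 25870^512 ≡ 818, 25870^1024 ≡ 35700, 25870^2048 ≡ 1323, 25870^4096 ≡ 8413, 25870^8192 ≡ 33026.
9897 = 8192 + 1024 + 512 + 128 + 32 + 8 + 1, so 25870^9897 ≡ 33026·35700·818·28163·15580·21453·25870 ≡ 5405 (mod 39589).
x_0 = 5405.
x_1 = 5405^2 mod 39589 = 36932.

36932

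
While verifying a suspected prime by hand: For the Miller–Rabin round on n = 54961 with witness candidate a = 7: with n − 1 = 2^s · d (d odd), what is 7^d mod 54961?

n − 1 = 54960 = 2^4 · 3435, so s = 4 and d = 3435.
7^3435 mod 54961 = 7392.

7392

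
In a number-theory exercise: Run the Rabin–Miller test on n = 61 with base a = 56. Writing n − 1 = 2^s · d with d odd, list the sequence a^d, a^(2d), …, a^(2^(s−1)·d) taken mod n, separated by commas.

n − 1 = 60 = 2^2 · 15, so s = 2 and d = 15.
x_0 = 56^15 mod 61 = 1.
x_1 = 1^2 mod 61 = 1.

1, 1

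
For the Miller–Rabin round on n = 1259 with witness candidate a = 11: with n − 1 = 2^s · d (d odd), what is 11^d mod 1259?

n − 1 = 1258 = 2^1 · 629, so s = 1 and d = 629.
Repeated squaring mod 1259: 11^1 ≡ 11, 11^2 ≡ 121, 11^4 ≡ 792, 11^8 ≡ 282, 11^16 ≡ 207, 11^32 ≡ 43, 11^64 ≡ 590, 11^128 ≡ 616, 11^256 ≡ 497, 11^512 ≡ 245.
629 = 512 + 64 + 32 + 16 + 4 + 1, so 11^629 ≡ 245·590·43·207·792·11 ≡ 1258 (mod 1259).

1258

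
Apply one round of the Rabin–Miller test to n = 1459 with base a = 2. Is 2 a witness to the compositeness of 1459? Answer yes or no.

n − 1 = 1458 = 2^1 · 729, so s = 1 and d = 729.
x_0 = 2^729 mod 1459 = 1458.
x_0 = 1458 ≡ −1, so 2 is not a witness.

no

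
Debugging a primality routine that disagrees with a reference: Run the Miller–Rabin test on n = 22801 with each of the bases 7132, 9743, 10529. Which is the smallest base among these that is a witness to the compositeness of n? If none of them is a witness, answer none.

9743

n − 1 = 22800 = 2^4 · 1425, so s = 4 and d = 1425.
Base 7132: x_0 = 7132^1425 mod 22801 = 22800. x_0 = 22800 ≡ −1, so 7132 is not a witness.
Base 9743: x_0 = 9743^1425 mod 22801 = 4680. x_0 is neither 1 nor 22800, so continue squaring. x_1 = 4680^2 mod 22801 = 13440. x_2 = 13440^2 mod 22801 = 4078. x_3 = 4078^2 mod 22801 = 8155. Reached i = s−1 = 3 without hitting −1: 9743 is a Miller–Rabin witness and 22801 is composite.
Base 10529: x_0 = 10529^1425 mod 22801 = 13440. x_0 is neither 1 nor 22800, so continue squaring. x_1 = 13440^2 mod 22801 = 4078. x_2 = 4078^2 mod 22801 = 8155. x_3 = 8155^2 mod 22801 = 16309. Reached i = s−1 = 3 without hitting −1: 10529 is a Miller–Rabin witness and 22801 is composite.
The smallest witness among the given bases is 9743.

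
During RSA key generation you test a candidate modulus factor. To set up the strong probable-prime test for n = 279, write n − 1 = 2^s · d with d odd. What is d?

Halving: 278 → 139; 139 is odd.
So 278 = 2^1 · 139.

139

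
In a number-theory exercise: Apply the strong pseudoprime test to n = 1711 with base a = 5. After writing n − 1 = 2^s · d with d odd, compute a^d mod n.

730

n − 1 = 1710 = 2^1 · 855, so s = 1 and d = 855.
5^855 mod 1711 = 730.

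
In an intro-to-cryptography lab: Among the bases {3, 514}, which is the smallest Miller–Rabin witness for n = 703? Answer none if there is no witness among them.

n − 1 = 702 = 2^1 · 351, so s = 1 and d = 351.
Base 3: x_0 = 3^351 mod 703 = 702. x_0 = 702 ≡ −1, so 3 is not a witness.
Base 514: x_0 = 514^351 mod 703 = 1. x_0 = 1, so 514 is not a witness.
No listed base is a witness for 703.

none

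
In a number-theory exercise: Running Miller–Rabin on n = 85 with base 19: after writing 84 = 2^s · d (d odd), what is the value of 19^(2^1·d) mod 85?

n − 1 = 84 = 2^2 · 21, so s = 2 and d = 21.
x_0 = 19^21 mod 85 = 49.
x_1 = 49^2 mod 85 = 21.

21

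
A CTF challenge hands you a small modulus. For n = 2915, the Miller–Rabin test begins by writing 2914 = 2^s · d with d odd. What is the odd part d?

1457

Halving: 2914 → 1457; 1457 is odd.
So 2914 = 2^1 · 1457.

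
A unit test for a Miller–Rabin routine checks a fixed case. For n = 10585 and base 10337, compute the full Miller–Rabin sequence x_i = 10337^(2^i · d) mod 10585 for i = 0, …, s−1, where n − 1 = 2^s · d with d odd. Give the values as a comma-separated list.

5538, 4699, 291

n − 1 = 10584 = 2^3 · 1323, so s = 3 and d = 1323.
x_0 = 10337^1323 mod 10585 = 5538.
x_1 = 5538^2 mod 10585 = 4699.
x_2 = 4699^2 mod 10585 = 291.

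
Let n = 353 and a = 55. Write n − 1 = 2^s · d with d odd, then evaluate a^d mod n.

n − 1 = 352 = 2^5 · 11, so s = 5 and d = 11.
55^11 mod 353 = 59.

59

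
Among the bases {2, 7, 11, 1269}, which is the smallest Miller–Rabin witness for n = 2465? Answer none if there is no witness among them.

n − 1 = 2464 = 2^5 · 77, so s = 5 and d = 77.
Base 2: x_0 = 2^77 mod 2465 = 1902. x_0 is neither 1 nor 2464, so continue squaring. x_1 = 1902^2 mod 2465 = 1449. x_2 = 1449^2 mod 2465 = 1886. x_3 = 1886^2 mod 2465 = 1. x_3 = 1 but x_2 ≠ ±1, a nontrivial square root of 1 — 2 is a witness and 2465 is composite.
Base 7: x_0 = 7^77 mod 2465 = 2437. x_0 is neither 1 nor 2464, so continue squaring. x_1 = 2437^2 mod 2465 = 784. x_2 = 784^2 mod 2465 = 871. x_3 = 871^2 mod 2465 = 1886. x_4 = 1886^2 mod 2465 = 1. x_4 = 1 but x_3 ≠ ±1, a nontrivial square root of 1 — 7 is a witness and 2465 is composite.
Base 11: x_0 = 11^77 mod 2465 = 1061. x_0 is neither 1 nor 2464, so continue squaring. x_1 = 1061^2 mod 2465 = 1681. x_2 = 1681^2 mod 2465 = 871. x_3 = 871^2 mod 2465 = 1886. x_4 = 1886^2 mod 2465 = 1. x_4 = 1 but x_3 ≠ ±1, a nontrivial square root of 1 — 11 is a witness and 2465 is composite.
Base 1269: x_0 = 1269^77 mod 2465 = 2319. x_0 is neither 1 nor 2464, so continue squaring. x_1 = 2319^2 mod 2465 = 1596. x_2 = 1596^2 mod 2465 = 871. x_3 = 871^2 mod 2465 = 1886. x_4 = 1886^2 mod 2465 = 1. x_4 = 1 but x_3 ≠ ±1, a nontrivial square root of 1 — 1269 is a witness and 2465 is composite.
The smallest witness among the given bases is 2.

2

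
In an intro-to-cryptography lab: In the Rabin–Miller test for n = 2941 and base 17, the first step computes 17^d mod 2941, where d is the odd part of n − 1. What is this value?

2669

n − 1 = 2940 = 2^2 · 735, so s = 2 and d = 735.
By repeated squaring, 17^735 ≡ 2669 (mod 2941).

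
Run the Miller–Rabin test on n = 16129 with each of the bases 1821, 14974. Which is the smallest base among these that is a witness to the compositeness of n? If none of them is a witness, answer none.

n − 1 = 16128 = 2^8 · 63, so s = 8 and d = 63.
Base 1821: x_0 = 1821^63 mod 16129 = 16128. x_0 = 16128 ≡ −1, so 1821 is not a witness.
Base 14974: x_0 = 14974^63 mod 16129 = 1. x_0 = 1, so 14974 is not a witness.
No listed base is a witness for 16129.

none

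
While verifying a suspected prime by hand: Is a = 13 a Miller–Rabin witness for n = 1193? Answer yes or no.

no

n − 1 = 1192 = 2^3 · 149, so s = 3 and d = 149.
Repeated squaring mod 1193: 13^1 ≡ 13, 13^2 ≡ 169, 13^4 ≡ 1122, 13^8 ≡ 269, 13^16 ≡ 781, 13^32 ≡ 338, 13^64 ≡ 909, 13^128 ≡ 725.
149 = 128 + 16 + 4 + 1, so 13^149 ≡ 725·781·1122·13 ≡ 186 (mod 1193).
x_0 = 13^149 mod 1193 = 186.
x_0 is neither 1 nor 1192, so continue squaring.
x_1 = 186^2 mod 1193 = 1192.
x_1 ≡ −1, so 13 is not a witness.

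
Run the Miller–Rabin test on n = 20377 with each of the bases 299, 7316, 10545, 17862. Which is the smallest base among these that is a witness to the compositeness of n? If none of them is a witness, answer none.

n − 1 = 20376 = 2^3 · 2547, so s = 3 and d = 2547.
Base 299: x_0 = 299^2547 mod 20377 = 10597. x_0 is neither 1 nor 20376, so continue squaring. x_1 = 10597^2 mod 20377 = 19139. x_2 = 19139^2 mod 20377 = 4369. Reached i = s−1 = 2 without hitting −1: 299 is a Miller–Rabin witness and 20377 is composite.
Base 7316: x_0 = 7316^2547 mod 20377 = 4096. x_0 is neither 1 nor 20376, so continue squaring. x_1 = 4096^2 mod 20377 = 6945. x_2 = 6945^2 mod 20377 = 666. Reached i = s−1 = 2 without hitting −1: 7316 is a Miller–Rabin witness and 20377 is composite.
Base 10545: x_0 = 10545^2547 mod 20377 = 19928. x_0 is neither 1 nor 20376, so continue squaring. x_1 = 19928^2 mod 20377 = 18208. x_2 = 18208^2 mod 20377 = 17851. Reached i = s−1 = 2 without hitting −1: 10545 is a Miller–Rabin witness and 20377 is composite.
Base 17862: x_0 = 17862^2547 mod 20377 = 7055. x_0 is neither 1 nor 20376, so continue squaring. x_1 = 7055^2 mod 20377 = 12391. x_2 = 12391^2 mod 20377 = 16563. Reached i = s−1 = 2 without hitting −1: 17862 is a Miller–Rabin witness and 20377 is composite.
The smallest witness among the given bases is 299.

299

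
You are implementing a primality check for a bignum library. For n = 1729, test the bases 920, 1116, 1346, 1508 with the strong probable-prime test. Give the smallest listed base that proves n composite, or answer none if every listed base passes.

1116

n − 1 = 1728 = 2^6 · 27, so s = 6 and d = 27.
Base 920: x_0 = 920^27 mod 1729 = 1728. x_0 = 1728 ≡ −1, so 920 is not a witness.
Base 1116: x_0 = 1116^27 mod 1729 = 265. x_0 is neither 1 nor 1728, so continue squaring. x_1 = 265^2 mod 1729 = 1065. x_2 = 1065^2 mod 1729 = 1. x_2 = 1 but x_1 ≠ ±1, a nontrivial square root of 1 — 1116 is a witness and 1729 is composite.
Base 1346: x_0 = 1346^27 mod 1729 = 1331. x_0 is neither 1 nor 1728, so continue squaring. x_1 = 1331^2 mod 1729 = 1065. x_2 = 1065^2 mod 1729 = 1. x_2 = 1 but x_1 ≠ ±1, a nontrivial square root of 1 — 1346 is a witness and 1729 is composite.
Base 1508: x_0 = 1508^27 mod 1729 = 286. x_0 is neither 1 nor 1728, so continue squaring. x_1 = 286^2 mod 1729 = 533. x_2 = 533^2 mod 1729 = 533. x_3 = 533^2 mod 1729 = 533. x_4 = 533^2 mod 1729 = 533. x_5 = 533^2 mod 1729 = 533. Reached i = s−1 = 5 without hitting −1: 1508 is a Miller–Rabin witness and 1729 is composite.
The smallest witness among the given bases is 1116.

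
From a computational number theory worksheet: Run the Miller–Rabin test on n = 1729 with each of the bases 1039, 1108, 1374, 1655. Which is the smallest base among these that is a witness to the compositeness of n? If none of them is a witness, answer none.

n − 1 = 1728 = 2^6 · 27, so s = 6 and d = 27.
Base 1039: x_0 = 1039^27 mod 1729 = 1728. x_0 = 1728 ≡ −1, so 1039 is not a witness.
Base 1108: x_0 = 1108^27 mod 1729 = 1. x_0 = 1, so 1108 is not a witness.
Base 1374: x_0 = 1374^27 mod 1729 = 1. x_0 = 1, so 1374 is not a witness.
Base 1655: x_0 = 1655^27 mod 1729 = 1728. x_0 = 1728 ≡ −1, so 1655 is not a witness.
No listed base is a witness for 1729.

none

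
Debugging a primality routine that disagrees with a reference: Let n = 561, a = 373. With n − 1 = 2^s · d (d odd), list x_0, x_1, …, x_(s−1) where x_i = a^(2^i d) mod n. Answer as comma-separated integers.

n − 1 = 560 = 2^4 · 35, so s = 4 and d = 35.
x_0 = 373^35 mod 561 = 373.
x_1 = 373^2 mod 561 = 1.
x_2 = 1^2 mod 561 = 1.
x_3 = 1^2 mod 561 = 1.

373, 1, 1, 1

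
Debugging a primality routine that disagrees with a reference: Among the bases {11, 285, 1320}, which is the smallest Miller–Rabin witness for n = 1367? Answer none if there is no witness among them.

none

n − 1 = 1366 = 2^1 · 683, so s = 1 and d = 683.
Base 11: x_0 = 11^683 mod 1367 = 1366. x_0 = 1366 ≡ −1, so 11 is not a witness.
Base 285: x_0 = 285^683 mod 1367 = 1366. x_0 = 1366 ≡ −1, so 285 is not a witness.
Base 1320: x_0 = 1320^683 mod 1367 = 1. x_0 = 1, so 1320 is not a witness.
No listed base is a witness for 1367.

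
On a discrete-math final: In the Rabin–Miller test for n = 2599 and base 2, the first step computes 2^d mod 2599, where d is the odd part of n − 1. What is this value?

692

n − 1 = 2598 = 2^1 · 1299, so s = 1 and d = 1299.
Repeated squaring mod 2599: 2^1 ≡ 2, 2^2 ≡ 4, 2^4 ≡ 16, 2^8 ≡ 256, 2^16 ≡ 561, 2^32 ≡ 242, 2^64 ≡ 1386, 2^128 ≡ 335, 2^256 ≡ 468, 2^512 ≡ 708, 2^1024 ≡ 2256.
1299 = 1024 + 256 + 16 + 2 + 1, so 2^1299 ≡ 2256·468·561·4·2 ≡ 692 (mod 2599).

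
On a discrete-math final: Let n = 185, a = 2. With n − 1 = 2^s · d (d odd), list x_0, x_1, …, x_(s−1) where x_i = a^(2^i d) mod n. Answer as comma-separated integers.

153, 99, 181

n − 1 = 184 = 2^3 · 23, so s = 3 and d = 23.
x_0 = 2^23 mod 185 = 153.
x_1 = 153^2 mod 185 = 99.
x_2 = 99^2 mod 185 = 181.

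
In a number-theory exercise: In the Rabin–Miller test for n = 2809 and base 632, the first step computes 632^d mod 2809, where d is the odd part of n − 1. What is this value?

n − 1 = 2808 = 2^3 · 351, so s = 3 and d = 351.
632^351 mod 2809 = 849.

849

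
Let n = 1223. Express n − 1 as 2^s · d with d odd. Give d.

Halving: 1222 → 611; 611 is odd.
So 1222 = 2^1 · 611.

611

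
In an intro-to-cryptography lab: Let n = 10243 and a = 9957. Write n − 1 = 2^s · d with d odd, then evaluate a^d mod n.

n − 1 = 10242 = 2^1 · 5121, so s = 1 and d = 5121.
By repeated squaring, 9957^5121 ≡ 1 (mod 10243).

1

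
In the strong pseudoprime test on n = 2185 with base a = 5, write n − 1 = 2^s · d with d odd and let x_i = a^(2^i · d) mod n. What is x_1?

n − 1 = 2184 = 2^3 · 273, so s = 3 and d = 273.
x_0 = 5^273 mod 2185 = 885.
x_1 = 885^2 mod 2185 = 995.

995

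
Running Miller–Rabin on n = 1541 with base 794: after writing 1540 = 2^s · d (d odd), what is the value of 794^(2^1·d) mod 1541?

967

n − 1 = 1540 = 2^2 · 385, so s = 2 and d = 385.
x_0 = 794^385 mod 1541 = 231.
x_1 = 231^2 mod 1541 = 967.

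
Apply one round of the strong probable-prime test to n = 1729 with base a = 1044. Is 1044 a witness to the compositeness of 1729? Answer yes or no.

yes

n − 1 = 1728 = 2^6 · 27, so s = 6 and d = 27.
x_0 = 1044^27 mod 1729 = 246.
x_0 is neither 1 nor 1728, so continue squaring.
x_1 = 246^2 mod 1729 = 1.
x_1 = 1 but x_0 ≠ ±1, a nontrivial square root of 1 — 1044 is a witness and 1729 is composite.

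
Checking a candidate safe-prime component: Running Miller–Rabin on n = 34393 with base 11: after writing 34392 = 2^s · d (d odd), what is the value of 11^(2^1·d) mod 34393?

15057

n − 1 = 34392 = 2^3 · 4299, so s = 3 and d = 4299.
By repeated squaring, 11^4299 ≡ 11985 (mod 34393).
x_0 = 11985.
x_1 = 11985^2 mod 34393 = 15057.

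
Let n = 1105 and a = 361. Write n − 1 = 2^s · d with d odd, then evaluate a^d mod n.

701

n − 1 = 1104 = 2^4 · 69, so s = 4 and d = 69.
Repeated squaring mod 1105: 361^1 ≡ 361, 361^2 ≡ 1036, 361^4 ≡ 341, 361^8 ≡ 256, 361^16 ≡ 341, 361^32 ≡ 256, 361^64 ≡ 341.
69 = 64 + 4 + 1, so 361^69 ≡ 341·341·361 ≡ 701 (mod 1105).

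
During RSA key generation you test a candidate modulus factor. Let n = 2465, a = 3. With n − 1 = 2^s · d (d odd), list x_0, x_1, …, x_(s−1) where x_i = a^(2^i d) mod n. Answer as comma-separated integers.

n − 1 = 2464 = 2^5 · 77, so s = 5 and d = 77.
x_0 = 3^77 mod 2465 = 2018.
x_1 = 2018^2 mod 2465 = 144.
x_2 = 144^2 mod 2465 = 1016.
x_3 = 1016^2 mod 2465 = 1886.
x_4 = 1886^2 mod 2465 = 1.

2018, 144, 1016, 1886, 1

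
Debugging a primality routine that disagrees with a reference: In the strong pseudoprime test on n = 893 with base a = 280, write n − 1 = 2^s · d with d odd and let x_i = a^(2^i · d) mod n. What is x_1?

465

n − 1 = 892 = 2^2 · 223, so s = 2 and d = 223.
Repeated squaring mod 893: 280^1 ≡ 280, 280^2 ≡ 709, 280^4 ≡ 815, 280^8 ≡ 726, 280^16 ≡ 206, 280^32 ≡ 465, 280^64 ≡ 119, 280^128 ≡ 766.
223 = 128 + 64 + 16 + 8 + 4 + 2 + 1, so 280^223 ≡ 766·119·206·726·815·709·280 ≡ 687 (mod 893).
x_0 = 687.
x_1 = 687^2 mod 893 = 465.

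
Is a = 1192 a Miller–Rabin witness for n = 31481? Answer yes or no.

no

n − 1 = 31480 = 2^3 · 3935, so s = 3 and d = 3935.
Repeated squaring mod 31481: 1192^1 ≡ 1192, 1192^2 ≡ 4219, 1192^4 ≡ 13196, 1192^8 ≡ 13005, 1192^16 ≡ 14093, 1192^32 ≡ 30501, 1192^64 ≡ 15970, 1192^128 ≡ 13319, 1192^256 ≡ 326, 1192^512 ≡ 11833, 1192^1024 ≡ 23882, 1192^2048 ≡ 8647.
3935 = 2048 + 1024 + 512 + 256 + 64 + 16 + 8 + 4 + 2 + 1, so 1192^3935 ≡ 8647·23882·11833·326·15970·14093·13005·13196·4219·1192 ≡ 2023 (mod 31481).
x_0 = 1192^3935 mod 31481 = 2023.
x_0 is neither 1 nor 31480, so continue squaring.
x_1 = 2023^2 mod 31481 = 31480.
x_1 ≡ −1, so 1192 is not a witness.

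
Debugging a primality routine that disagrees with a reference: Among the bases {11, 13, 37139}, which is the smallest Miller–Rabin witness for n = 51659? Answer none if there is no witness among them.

none

n − 1 = 51658 = 2^1 · 25829, so s = 1 and d = 25829.
Base 11: x_0 = 11^25829 mod 51659 = 51658. x_0 = 51658 ≡ −1, so 11 is not a witness.
Base 13: x_0 = 13^25829 mod 51659 = 1. x_0 = 1, so 13 is not a witness.
Base 37139: x_0 = 37139^25829 mod 51659 = 1. x_0 = 1, so 37139 is not a witness.
No listed base is a witness for 51659.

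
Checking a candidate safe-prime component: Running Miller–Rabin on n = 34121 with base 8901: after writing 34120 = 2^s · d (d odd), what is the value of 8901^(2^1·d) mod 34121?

n − 1 = 34120 = 2^3 · 4265, so s = 3 and d = 4265.
Repeated squaring mod 34121: 8901^1 ≡ 8901, 8901^2 ≡ 32960, 8901^4 ≡ 17202, 8901^8 ≡ 11492, 8901^16 ≡ 17794, 8901^32 ≡ 17677, 8901^64 ≡ 30332, 8901^128 ≡ 25701, 8901^256 ≡ 27083, 8901^512 ≡ 23873, 8901^1024 ≡ 31187, 8901^2048 ≡ 9864, 8901^4096 ≡ 19525.
4265 = 4096 + 128 + 32 + 8 + 1, so 8901^4265 ≡ 19525·25701·17677·11492·8901 ≡ 26678 (mod 34121).
x_0 = 26678.
x_1 = 26678^2 mod 34121 = 19866.

19866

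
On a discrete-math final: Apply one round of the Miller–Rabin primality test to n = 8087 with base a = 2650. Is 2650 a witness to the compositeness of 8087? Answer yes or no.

n − 1 = 8086 = 2^1 · 4043, so s = 1 and d = 4043.
Repeated squaring mod 8087: 2650^1 ≡ 2650, 2650^2 ≡ 2984, 2650^4 ≡ 469, 2650^8 ≡ 1612, 2650^16 ≡ 2617, 2650^32 ≡ 7087, 2650^64 ≡ 5299, 2650^128 ≡ 1337, 2650^256 ≡ 342, 2650^512 ≡ 3746, 2650^1024 ≡ 1571, 2650^2048 ≡ 1506.
4043 = 2048 + 1024 + 512 + 256 + 128 + 64 + 8 + 2 + 1, so 2650^4043 ≡ 1506·1571·3746·342·1337·5299·1612·2984·2650 ≡ 8086 (mod 8087).
x_0 = 2650^4043 mod 8087 = 8086.
x_0 = 8086 ≡ −1, so 2650 is not a witness.

no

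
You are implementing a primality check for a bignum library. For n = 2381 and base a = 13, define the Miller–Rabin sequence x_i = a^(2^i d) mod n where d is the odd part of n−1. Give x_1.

2380

n − 1 = 2380 = 2^2 · 595, so s = 2 and d = 595.
x_0 = 13^595 mod 2381 = 69.
x_1 = 69^2 mod 2381 = 2380.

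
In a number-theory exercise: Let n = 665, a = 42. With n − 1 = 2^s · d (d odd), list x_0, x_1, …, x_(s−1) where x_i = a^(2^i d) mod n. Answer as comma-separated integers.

n − 1 = 664 = 2^3 · 83, so s = 3 and d = 83.
x_0 = 42^83 mod 665 = 168.
x_1 = 168^2 mod 665 = 294.
x_2 = 294^2 mod 665 = 651.

168, 294, 651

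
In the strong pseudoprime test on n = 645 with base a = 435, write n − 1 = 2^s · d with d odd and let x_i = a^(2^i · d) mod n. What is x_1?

n − 1 = 644 = 2^2 · 161, so s = 2 and d = 161.
x_0 = 435^161 mod 645 = 480.
x_1 = 480^2 mod 645 = 135.

135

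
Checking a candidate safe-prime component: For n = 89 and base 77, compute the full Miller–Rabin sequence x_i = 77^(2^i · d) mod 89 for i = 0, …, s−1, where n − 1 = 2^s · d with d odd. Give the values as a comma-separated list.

n − 1 = 88 = 2^3 · 11, so s = 3 and d = 11.
x_0 = 77^11 mod 89 = 52.
x_1 = 52^2 mod 89 = 34.
x_2 = 34^2 mod 89 = 88.

52, 34, 88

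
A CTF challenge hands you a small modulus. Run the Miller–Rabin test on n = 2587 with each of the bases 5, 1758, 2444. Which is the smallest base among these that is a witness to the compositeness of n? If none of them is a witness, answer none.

5

n − 1 = 2586 = 2^1 · 1293, so s = 1 and d = 1293.
Base 5: x_0 = 5^1293 mod 2587 = 1695. x_0 ∉ {1, 2586} and s = 1, so 5 is a Miller–Rabin witness and 2587 is composite.
Base 1758: x_0 = 1758^1293 mod 2587 = 1236. x_0 ∉ {1, 2586} and s = 1, so 1758 is a Miller–Rabin witness and 2587 is composite.
Base 2444: x_0 = 2444^1293 mod 2587 = 52. x_0 ∉ {1, 2586} and s = 1, so 2444 is a Miller–Rabin witness and 2587 is composite.
The smallest witness among the given bases is 5.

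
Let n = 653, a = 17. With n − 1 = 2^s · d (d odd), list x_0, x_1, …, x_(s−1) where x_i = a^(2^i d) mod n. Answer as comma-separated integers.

149, 652

n − 1 = 652 = 2^2 · 163, so s = 2 and d = 163.
x_0 = 17^163 mod 653 = 149.
x_1 = 149^2 mod 653 = 652.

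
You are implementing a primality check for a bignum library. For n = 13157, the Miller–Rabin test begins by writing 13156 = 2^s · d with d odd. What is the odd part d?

3289

Halving: 13156 → 6578 → 3289; 3289 is odd.
So 13156 = 2^2 · 3289.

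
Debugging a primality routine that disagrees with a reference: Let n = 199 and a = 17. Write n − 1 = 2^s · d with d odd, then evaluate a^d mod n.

198

n − 1 = 198 = 2^1 · 99, so s = 1 and d = 99.
17^99 mod 199 = 198.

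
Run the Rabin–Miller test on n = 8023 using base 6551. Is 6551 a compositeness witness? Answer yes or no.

n − 1 = 8022 = 2^1 · 4011, so s = 1 and d = 4011.
x_0 = 6551^4011 mod 8023 = 4711.
x_0 ∉ {1, 8022} and s = 1, so 6551 is a Miller–Rabin witness and 8023 is composite.

yes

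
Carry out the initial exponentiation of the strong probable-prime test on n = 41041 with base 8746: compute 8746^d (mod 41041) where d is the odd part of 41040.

n − 1 = 41040 = 2^4 · 2565, so s = 4 and d = 2565.
8746^2565 mod 41041 = 27754.

27754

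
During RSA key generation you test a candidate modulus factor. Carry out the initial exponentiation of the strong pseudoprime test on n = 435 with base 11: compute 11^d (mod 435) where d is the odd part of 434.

n − 1 = 434 = 2^1 · 217, so s = 1 and d = 217.
11^217 mod 435 = 191.

191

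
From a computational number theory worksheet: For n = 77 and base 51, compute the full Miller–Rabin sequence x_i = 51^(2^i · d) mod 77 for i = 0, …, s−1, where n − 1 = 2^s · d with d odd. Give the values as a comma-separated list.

30, 53

n − 1 = 76 = 2^2 · 19, so s = 2 and d = 19.
x_0 = 51^19 mod 77 = 30.
x_1 = 30^2 mod 77 = 53.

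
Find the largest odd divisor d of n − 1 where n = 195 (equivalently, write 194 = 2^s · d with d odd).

97

Halving: 194 → 97; 97 is odd.
So 194 = 2^1 · 97.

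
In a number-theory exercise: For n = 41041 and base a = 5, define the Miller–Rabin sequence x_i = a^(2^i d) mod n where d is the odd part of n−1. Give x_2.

1

n − 1 = 41040 = 2^4 · 2565, so s = 4 and d = 2565.
x_0 = 5^2565 mod 41041 = 38303.
x_1 = 38303^2 mod 41041 = 27182.
x_2 = 27182^2 mod 41041 = 1.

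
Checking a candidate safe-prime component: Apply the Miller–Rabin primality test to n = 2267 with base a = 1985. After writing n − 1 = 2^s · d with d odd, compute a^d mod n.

1

n − 1 = 2266 = 2^1 · 1133, so s = 1 and d = 1133.
1985^1133 mod 2267 = 1.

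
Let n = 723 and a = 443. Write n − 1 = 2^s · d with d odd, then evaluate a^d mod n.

n − 1 = 722 = 2^1 · 361, so s = 1 and d = 361.
443^361 mod 723 = 521.

521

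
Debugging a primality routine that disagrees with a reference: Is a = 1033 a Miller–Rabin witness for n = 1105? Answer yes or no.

n − 1 = 1104 = 2^4 · 69, so s = 4 and d = 69.
x_0 = 1033^69 mod 1105 = 863.
x_0 is neither 1 nor 1104, so continue squaring.
x_1 = 863^2 mod 1105 = 1104.
x_1 ≡ −1, so 1033 is not a witness.

no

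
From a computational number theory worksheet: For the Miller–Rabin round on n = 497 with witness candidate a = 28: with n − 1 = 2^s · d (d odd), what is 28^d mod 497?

63

n − 1 = 496 = 2^4 · 31, so s = 4 and d = 31.
Repeated squaring mod 497: 28^1 ≡ 28, 28^2 ≡ 287, 28^4 ≡ 364, 28^8 ≡ 294, 28^16 ≡ 455.
31 = 16 + 8 + 4 + 2 + 1, so 28^31 ≡ 455·294·364·287·28 ≡ 63 (mod 497).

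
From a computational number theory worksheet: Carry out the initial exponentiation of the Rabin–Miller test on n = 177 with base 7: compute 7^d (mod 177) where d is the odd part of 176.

94

n − 1 = 176 = 2^4 · 11, so s = 4 and d = 11.
Repeated squaring mod 177: 7^1 ≡ 7, 7^2 ≡ 49, 7^4 ≡ 100, 7^8 ≡ 88.
11 = 8 + 2 + 1, so 7^11 ≡ 88·49·7 ≡ 94 (mod 177).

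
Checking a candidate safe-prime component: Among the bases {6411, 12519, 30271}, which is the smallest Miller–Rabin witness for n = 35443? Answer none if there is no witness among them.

n − 1 = 35442 = 2^1 · 17721, so s = 1 and d = 17721.
Base 6411: x_0 = 6411^17721 mod 35443 = 35442. x_0 = 35442 ≡ −1, so 6411 is not a witness.
Base 12519: x_0 = 12519^17721 mod 35443 = 35442. x_0 = 35442 ≡ −1, so 12519 is not a witness.
Base 30271: x_0 = 30271^17721 mod 35443 = 1. x_0 = 1, so 30271 is not a witness.
No listed base is a witness for 35443.

none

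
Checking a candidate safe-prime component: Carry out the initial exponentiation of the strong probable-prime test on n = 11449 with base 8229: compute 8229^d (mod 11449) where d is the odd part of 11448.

8024

n − 1 = 11448 = 2^3 · 1431, so s = 3 and d = 1431.
8229^1431 mod 11449 = 8024.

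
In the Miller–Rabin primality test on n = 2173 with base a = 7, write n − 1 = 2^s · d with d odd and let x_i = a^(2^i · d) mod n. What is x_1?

n − 1 = 2172 = 2^2 · 543, so s = 2 and d = 543.
x_0 = 7^543 mod 2173 = 600.
x_1 = 600^2 mod 2173 = 1455.

1455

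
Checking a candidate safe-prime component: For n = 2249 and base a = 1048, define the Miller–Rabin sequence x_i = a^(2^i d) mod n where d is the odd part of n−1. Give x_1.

1000

n − 1 = 2248 = 2^3 · 281, so s = 3 and d = 281.
Repeated squaring mod 2249: 1048^1 ≡ 1048, 1048^2 ≡ 792, 1048^4 ≡ 2042, 1048^8 ≡ 118, 1048^16 ≡ 430, 1048^32 ≡ 482, 1048^64 ≡ 677, 1048^128 ≡ 1782, 1048^256 ≡ 2185.
281 = 256 + 16 + 8 + 1, so 1048^281 ≡ 2185·430·118·1048 ≡ 749 (mod 2249).
x_0 = 749.
x_1 = 749^2 mod 2249 = 1000.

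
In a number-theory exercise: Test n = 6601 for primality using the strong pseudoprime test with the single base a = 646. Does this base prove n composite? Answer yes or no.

n − 1 = 6600 = 2^3 · 825, so s = 3 and d = 825.
x_0 = 646^825 mod 6601 = 4509.
x_0 is neither 1 nor 6600, so continue squaring.
x_1 = 4509^2 mod 6601 = 1.
x_1 = 1 but x_0 ≠ ±1, a nontrivial square root of 1 — 646 is a witness and 6601 is composite.

yes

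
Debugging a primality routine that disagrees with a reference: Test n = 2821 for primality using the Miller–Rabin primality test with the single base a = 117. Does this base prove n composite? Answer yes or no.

n − 1 = 2820 = 2^2 · 705, so s = 2 and d = 705.
x_0 = 117^705 mod 2821 = 650.
x_0 is neither 1 nor 2820, so continue squaring.
x_1 = 650^2 mod 2821 = 2171.
Reached i = s−1 = 1 without hitting −1: 117 is a Miller–Rabin witness and 2821 is composite.

yes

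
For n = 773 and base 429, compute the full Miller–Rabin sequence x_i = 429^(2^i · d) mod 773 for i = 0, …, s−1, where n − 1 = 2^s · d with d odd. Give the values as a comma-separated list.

772, 1

n − 1 = 772 = 2^2 · 193, so s = 2 and d = 193.
x_0 = 429^193 mod 773 = 772.
x_1 = 772^2 mod 773 = 1.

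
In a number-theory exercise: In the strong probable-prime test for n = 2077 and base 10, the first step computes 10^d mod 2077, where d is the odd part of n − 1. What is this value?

n − 1 = 2076 = 2^2 · 519, so s = 2 and d = 519.
10^519 mod 2077 = 1690.

1690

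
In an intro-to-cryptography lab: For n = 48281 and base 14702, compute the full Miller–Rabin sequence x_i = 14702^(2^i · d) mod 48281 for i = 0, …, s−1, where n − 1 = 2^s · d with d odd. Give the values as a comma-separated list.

7843, 2655, 48280

n − 1 = 48280 = 2^3 · 6035, so s = 3 and d = 6035.
x_0 = 14702^6035 mod 48281 = 7843.
x_1 = 7843^2 mod 48281 = 2655.
x_2 = 2655^2 mod 48281 = 48280.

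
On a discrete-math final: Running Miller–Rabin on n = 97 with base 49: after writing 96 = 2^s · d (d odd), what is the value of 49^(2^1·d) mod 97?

47

n − 1 = 96 = 2^5 · 3, so s = 5 and d = 3.
x_0 = 49^3 mod 97 = 85.
x_1 = 85^2 mod 97 = 47.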